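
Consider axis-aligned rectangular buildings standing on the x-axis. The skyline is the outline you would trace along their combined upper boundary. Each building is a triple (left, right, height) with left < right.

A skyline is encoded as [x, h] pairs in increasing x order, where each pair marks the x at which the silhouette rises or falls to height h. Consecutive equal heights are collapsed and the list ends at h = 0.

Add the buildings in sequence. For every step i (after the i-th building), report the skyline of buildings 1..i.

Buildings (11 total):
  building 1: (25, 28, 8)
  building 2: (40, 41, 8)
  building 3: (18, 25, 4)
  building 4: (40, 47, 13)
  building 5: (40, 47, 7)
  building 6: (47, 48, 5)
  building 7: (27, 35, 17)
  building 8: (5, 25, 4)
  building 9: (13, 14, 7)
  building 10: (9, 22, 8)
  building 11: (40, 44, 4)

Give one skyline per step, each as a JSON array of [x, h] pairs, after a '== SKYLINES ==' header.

== SKYLINES ==
[[25,8],[28,0]]
[[25,8],[28,0],[40,8],[41,0]]
[[18,4],[25,8],[28,0],[40,8],[41,0]]
[[18,4],[25,8],[28,0],[40,13],[47,0]]
[[18,4],[25,8],[28,0],[40,13],[47,0]]
[[18,4],[25,8],[28,0],[40,13],[47,5],[48,0]]
[[18,4],[25,8],[27,17],[35,0],[40,13],[47,5],[48,0]]
[[5,4],[25,8],[27,17],[35,0],[40,13],[47,5],[48,0]]
[[5,4],[13,7],[14,4],[25,8],[27,17],[35,0],[40,13],[47,5],[48,0]]
[[5,4],[9,8],[22,4],[25,8],[27,17],[35,0],[40,13],[47,5],[48,0]]
[[5,4],[9,8],[22,4],[25,8],[27,17],[35,0],[40,13],[47,5],[48,0]]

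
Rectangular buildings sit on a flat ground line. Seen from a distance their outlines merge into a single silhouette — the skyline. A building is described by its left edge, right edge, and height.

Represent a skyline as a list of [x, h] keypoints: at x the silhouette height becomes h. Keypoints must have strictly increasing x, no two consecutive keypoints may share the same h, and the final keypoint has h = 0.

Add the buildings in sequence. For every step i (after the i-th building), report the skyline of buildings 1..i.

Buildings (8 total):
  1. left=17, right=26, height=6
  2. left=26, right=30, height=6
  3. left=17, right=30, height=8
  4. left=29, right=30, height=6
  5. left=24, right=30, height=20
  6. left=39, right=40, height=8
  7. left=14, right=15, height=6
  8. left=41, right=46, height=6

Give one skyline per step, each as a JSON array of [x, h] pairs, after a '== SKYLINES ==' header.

== SKYLINES ==
[[17,6],[26,0]]
[[17,6],[30,0]]
[[17,8],[30,0]]
[[17,8],[30,0]]
[[17,8],[24,20],[30,0]]
[[17,8],[24,20],[30,0],[39,8],[40,0]]
[[14,6],[15,0],[17,8],[24,20],[30,0],[39,8],[40,0]]
[[14,6],[15,0],[17,8],[24,20],[30,0],[39,8],[40,0],[41,6],[46,0]]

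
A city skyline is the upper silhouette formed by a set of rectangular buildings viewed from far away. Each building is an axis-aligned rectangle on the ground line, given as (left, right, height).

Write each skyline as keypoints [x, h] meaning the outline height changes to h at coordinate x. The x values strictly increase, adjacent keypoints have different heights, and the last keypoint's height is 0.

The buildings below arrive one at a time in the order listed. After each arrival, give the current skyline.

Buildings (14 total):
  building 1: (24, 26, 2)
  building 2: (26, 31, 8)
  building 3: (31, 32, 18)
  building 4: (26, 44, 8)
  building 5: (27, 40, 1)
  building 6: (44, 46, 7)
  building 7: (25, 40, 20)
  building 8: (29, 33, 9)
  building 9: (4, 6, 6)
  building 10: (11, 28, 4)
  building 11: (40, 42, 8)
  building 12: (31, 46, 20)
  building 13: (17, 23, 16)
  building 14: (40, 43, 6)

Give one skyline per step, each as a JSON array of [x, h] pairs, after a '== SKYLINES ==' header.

== SKYLINES ==
[[24,2],[26,0]]
[[24,2],[26,8],[31,0]]
[[24,2],[26,8],[31,18],[32,0]]
[[24,2],[26,8],[31,18],[32,8],[44,0]]
[[24,2],[26,8],[31,18],[32,8],[44,0]]
[[24,2],[26,8],[31,18],[32,8],[44,7],[46,0]]
[[24,2],[25,20],[40,8],[44,7],[46,0]]
[[24,2],[25,20],[40,8],[44,7],[46,0]]
[[4,6],[6,0],[24,2],[25,20],[40,8],[44,7],[46,0]]
[[4,6],[6,0],[11,4],[25,20],[40,8],[44,7],[46,0]]
[[4,6],[6,0],[11,4],[25,20],[40,8],[44,7],[46,0]]
[[4,6],[6,0],[11,4],[25,20],[46,0]]
[[4,6],[6,0],[11,4],[17,16],[23,4],[25,20],[46,0]]
[[4,6],[6,0],[11,4],[17,16],[23,4],[25,20],[46,0]]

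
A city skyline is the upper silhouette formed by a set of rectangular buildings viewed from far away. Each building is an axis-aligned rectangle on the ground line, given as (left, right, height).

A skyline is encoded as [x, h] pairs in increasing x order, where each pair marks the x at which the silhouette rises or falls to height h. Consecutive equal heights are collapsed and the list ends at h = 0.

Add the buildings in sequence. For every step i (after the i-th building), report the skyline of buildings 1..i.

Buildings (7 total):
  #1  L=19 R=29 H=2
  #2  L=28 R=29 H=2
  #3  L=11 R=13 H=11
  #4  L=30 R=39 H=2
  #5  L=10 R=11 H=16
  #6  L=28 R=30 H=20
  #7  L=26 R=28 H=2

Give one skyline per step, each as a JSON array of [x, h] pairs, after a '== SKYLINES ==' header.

== SKYLINES ==
[[19,2],[29,0]]
[[19,2],[29,0]]
[[11,11],[13,0],[19,2],[29,0]]
[[11,11],[13,0],[19,2],[29,0],[30,2],[39,0]]
[[10,16],[11,11],[13,0],[19,2],[29,0],[30,2],[39,0]]
[[10,16],[11,11],[13,0],[19,2],[28,20],[30,2],[39,0]]
[[10,16],[11,11],[13,0],[19,2],[28,20],[30,2],[39,0]]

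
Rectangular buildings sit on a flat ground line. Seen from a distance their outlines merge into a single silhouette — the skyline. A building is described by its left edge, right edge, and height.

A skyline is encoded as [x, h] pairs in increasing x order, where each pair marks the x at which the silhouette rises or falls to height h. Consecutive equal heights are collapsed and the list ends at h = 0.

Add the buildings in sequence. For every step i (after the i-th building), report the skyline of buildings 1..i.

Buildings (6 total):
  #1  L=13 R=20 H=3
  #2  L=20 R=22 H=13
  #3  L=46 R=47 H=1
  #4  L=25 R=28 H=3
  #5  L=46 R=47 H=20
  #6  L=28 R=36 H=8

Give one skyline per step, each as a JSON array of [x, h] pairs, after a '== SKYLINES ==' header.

== SKYLINES ==
[[13,3],[20,0]]
[[13,3],[20,13],[22,0]]
[[13,3],[20,13],[22,0],[46,1],[47,0]]
[[13,3],[20,13],[22,0],[25,3],[28,0],[46,1],[47,0]]
[[13,3],[20,13],[22,0],[25,3],[28,0],[46,20],[47,0]]
[[13,3],[20,13],[22,0],[25,3],[28,8],[36,0],[46,20],[47,0]]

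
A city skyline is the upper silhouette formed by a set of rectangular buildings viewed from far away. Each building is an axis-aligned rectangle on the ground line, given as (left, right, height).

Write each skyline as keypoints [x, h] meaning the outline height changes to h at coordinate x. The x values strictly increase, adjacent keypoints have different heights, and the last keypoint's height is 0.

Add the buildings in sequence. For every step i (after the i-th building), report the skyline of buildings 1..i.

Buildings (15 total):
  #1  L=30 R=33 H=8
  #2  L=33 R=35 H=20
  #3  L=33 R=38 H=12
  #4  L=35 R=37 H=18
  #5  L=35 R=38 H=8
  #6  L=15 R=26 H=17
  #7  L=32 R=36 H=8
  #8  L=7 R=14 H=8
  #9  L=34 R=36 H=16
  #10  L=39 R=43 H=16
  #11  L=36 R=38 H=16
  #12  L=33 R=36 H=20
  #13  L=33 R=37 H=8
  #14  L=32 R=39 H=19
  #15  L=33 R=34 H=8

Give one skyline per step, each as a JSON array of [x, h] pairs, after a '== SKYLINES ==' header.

== SKYLINES ==
[[30,8],[33,0]]
[[30,8],[33,20],[35,0]]
[[30,8],[33,20],[35,12],[38,0]]
[[30,8],[33,20],[35,18],[37,12],[38,0]]
[[30,8],[33,20],[35,18],[37,12],[38,0]]
[[15,17],[26,0],[30,8],[33,20],[35,18],[37,12],[38,0]]
[[15,17],[26,0],[30,8],[33,20],[35,18],[37,12],[38,0]]
[[7,8],[14,0],[15,17],[26,0],[30,8],[33,20],[35,18],[37,12],[38,0]]
[[7,8],[14,0],[15,17],[26,0],[30,8],[33,20],[35,18],[37,12],[38,0]]
[[7,8],[14,0],[15,17],[26,0],[30,8],[33,20],[35,18],[37,12],[38,0],[39,16],[43,0]]
[[7,8],[14,0],[15,17],[26,0],[30,8],[33,20],[35,18],[37,16],[38,0],[39,16],[43,0]]
[[7,8],[14,0],[15,17],[26,0],[30,8],[33,20],[36,18],[37,16],[38,0],[39,16],[43,0]]
[[7,8],[14,0],[15,17],[26,0],[30,8],[33,20],[36,18],[37,16],[38,0],[39,16],[43,0]]
[[7,8],[14,0],[15,17],[26,0],[30,8],[32,19],[33,20],[36,19],[39,16],[43,0]]
[[7,8],[14,0],[15,17],[26,0],[30,8],[32,19],[33,20],[36,19],[39,16],[43,0]]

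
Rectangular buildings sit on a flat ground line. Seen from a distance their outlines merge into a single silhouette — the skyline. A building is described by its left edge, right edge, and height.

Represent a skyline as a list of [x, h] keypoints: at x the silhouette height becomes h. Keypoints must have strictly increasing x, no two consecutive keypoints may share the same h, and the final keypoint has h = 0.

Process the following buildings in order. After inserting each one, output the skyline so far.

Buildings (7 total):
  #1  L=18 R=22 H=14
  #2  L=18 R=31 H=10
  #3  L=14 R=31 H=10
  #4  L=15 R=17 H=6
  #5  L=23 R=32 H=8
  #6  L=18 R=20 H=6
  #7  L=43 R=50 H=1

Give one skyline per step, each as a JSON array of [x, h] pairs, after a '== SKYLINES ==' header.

== SKYLINES ==
[[18,14],[22,0]]
[[18,14],[22,10],[31,0]]
[[14,10],[18,14],[22,10],[31,0]]
[[14,10],[18,14],[22,10],[31,0]]
[[14,10],[18,14],[22,10],[31,8],[32,0]]
[[14,10],[18,14],[22,10],[31,8],[32,0]]
[[14,10],[18,14],[22,10],[31,8],[32,0],[43,1],[50,0]]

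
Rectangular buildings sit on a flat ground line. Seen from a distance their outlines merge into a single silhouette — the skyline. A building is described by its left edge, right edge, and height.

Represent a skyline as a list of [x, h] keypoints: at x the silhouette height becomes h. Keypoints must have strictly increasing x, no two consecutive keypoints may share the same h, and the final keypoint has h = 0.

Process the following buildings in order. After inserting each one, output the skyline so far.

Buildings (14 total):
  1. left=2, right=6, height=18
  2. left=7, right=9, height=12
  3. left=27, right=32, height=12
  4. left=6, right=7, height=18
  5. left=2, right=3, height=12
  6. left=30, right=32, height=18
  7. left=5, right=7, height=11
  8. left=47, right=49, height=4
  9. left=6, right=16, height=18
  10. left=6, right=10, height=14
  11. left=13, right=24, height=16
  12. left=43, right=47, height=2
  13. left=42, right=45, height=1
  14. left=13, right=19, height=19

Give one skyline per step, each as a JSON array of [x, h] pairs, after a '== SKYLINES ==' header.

== SKYLINES ==
[[2,18],[6,0]]
[[2,18],[6,0],[7,12],[9,0]]
[[2,18],[6,0],[7,12],[9,0],[27,12],[32,0]]
[[2,18],[7,12],[9,0],[27,12],[32,0]]
[[2,18],[7,12],[9,0],[27,12],[32,0]]
[[2,18],[7,12],[9,0],[27,12],[30,18],[32,0]]
[[2,18],[7,12],[9,0],[27,12],[30,18],[32,0]]
[[2,18],[7,12],[9,0],[27,12],[30,18],[32,0],[47,4],[49,0]]
[[2,18],[16,0],[27,12],[30,18],[32,0],[47,4],[49,0]]
[[2,18],[16,0],[27,12],[30,18],[32,0],[47,4],[49,0]]
[[2,18],[16,16],[24,0],[27,12],[30,18],[32,0],[47,4],[49,0]]
[[2,18],[16,16],[24,0],[27,12],[30,18],[32,0],[43,2],[47,4],[49,0]]
[[2,18],[16,16],[24,0],[27,12],[30,18],[32,0],[42,1],[43,2],[47,4],[49,0]]
[[2,18],[13,19],[19,16],[24,0],[27,12],[30,18],[32,0],[42,1],[43,2],[47,4],[49,0]]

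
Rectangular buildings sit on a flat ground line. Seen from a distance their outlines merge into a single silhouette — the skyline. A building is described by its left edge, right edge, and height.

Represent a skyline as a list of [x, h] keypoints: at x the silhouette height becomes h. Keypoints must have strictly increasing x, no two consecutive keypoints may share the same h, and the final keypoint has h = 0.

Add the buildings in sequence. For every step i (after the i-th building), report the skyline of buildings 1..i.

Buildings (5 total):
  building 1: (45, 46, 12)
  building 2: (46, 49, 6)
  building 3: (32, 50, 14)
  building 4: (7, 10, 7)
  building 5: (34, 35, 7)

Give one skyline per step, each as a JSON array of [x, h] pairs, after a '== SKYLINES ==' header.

== SKYLINES ==
[[45,12],[46,0]]
[[45,12],[46,6],[49,0]]
[[32,14],[50,0]]
[[7,7],[10,0],[32,14],[50,0]]
[[7,7],[10,0],[32,14],[50,0]]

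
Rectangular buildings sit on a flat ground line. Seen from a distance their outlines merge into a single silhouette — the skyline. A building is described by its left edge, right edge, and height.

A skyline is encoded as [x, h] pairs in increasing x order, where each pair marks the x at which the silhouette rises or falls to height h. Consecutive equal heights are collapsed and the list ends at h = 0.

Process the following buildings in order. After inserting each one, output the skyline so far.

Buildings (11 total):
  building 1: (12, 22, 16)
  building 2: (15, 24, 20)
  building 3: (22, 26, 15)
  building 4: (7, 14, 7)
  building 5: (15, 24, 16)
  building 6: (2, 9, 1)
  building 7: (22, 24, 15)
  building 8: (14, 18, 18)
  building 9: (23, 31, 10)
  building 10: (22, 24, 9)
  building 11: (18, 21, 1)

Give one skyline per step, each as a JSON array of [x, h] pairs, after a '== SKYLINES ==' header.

== SKYLINES ==
[[12,16],[22,0]]
[[12,16],[15,20],[24,0]]
[[12,16],[15,20],[24,15],[26,0]]
[[7,7],[12,16],[15,20],[24,15],[26,0]]
[[7,7],[12,16],[15,20],[24,15],[26,0]]
[[2,1],[7,7],[12,16],[15,20],[24,15],[26,0]]
[[2,1],[7,7],[12,16],[15,20],[24,15],[26,0]]
[[2,1],[7,7],[12,16],[14,18],[15,20],[24,15],[26,0]]
[[2,1],[7,7],[12,16],[14,18],[15,20],[24,15],[26,10],[31,0]]
[[2,1],[7,7],[12,16],[14,18],[15,20],[24,15],[26,10],[31,0]]
[[2,1],[7,7],[12,16],[14,18],[15,20],[24,15],[26,10],[31,0]]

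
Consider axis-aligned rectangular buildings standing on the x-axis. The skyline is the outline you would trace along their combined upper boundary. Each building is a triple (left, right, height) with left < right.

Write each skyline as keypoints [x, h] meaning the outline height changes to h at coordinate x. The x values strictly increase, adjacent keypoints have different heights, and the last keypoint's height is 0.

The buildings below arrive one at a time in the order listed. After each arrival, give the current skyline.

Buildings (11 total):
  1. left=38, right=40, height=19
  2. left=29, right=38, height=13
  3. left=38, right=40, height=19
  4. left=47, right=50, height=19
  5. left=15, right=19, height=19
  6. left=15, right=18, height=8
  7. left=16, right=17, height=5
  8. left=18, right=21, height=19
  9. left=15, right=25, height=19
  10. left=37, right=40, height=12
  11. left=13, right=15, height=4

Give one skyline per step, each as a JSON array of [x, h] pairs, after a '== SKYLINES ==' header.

== SKYLINES ==
[[38,19],[40,0]]
[[29,13],[38,19],[40,0]]
[[29,13],[38,19],[40,0]]
[[29,13],[38,19],[40,0],[47,19],[50,0]]
[[15,19],[19,0],[29,13],[38,19],[40,0],[47,19],[50,0]]
[[15,19],[19,0],[29,13],[38,19],[40,0],[47,19],[50,0]]
[[15,19],[19,0],[29,13],[38,19],[40,0],[47,19],[50,0]]
[[15,19],[21,0],[29,13],[38,19],[40,0],[47,19],[50,0]]
[[15,19],[25,0],[29,13],[38,19],[40,0],[47,19],[50,0]]
[[15,19],[25,0],[29,13],[38,19],[40,0],[47,19],[50,0]]
[[13,4],[15,19],[25,0],[29,13],[38,19],[40,0],[47,19],[50,0]]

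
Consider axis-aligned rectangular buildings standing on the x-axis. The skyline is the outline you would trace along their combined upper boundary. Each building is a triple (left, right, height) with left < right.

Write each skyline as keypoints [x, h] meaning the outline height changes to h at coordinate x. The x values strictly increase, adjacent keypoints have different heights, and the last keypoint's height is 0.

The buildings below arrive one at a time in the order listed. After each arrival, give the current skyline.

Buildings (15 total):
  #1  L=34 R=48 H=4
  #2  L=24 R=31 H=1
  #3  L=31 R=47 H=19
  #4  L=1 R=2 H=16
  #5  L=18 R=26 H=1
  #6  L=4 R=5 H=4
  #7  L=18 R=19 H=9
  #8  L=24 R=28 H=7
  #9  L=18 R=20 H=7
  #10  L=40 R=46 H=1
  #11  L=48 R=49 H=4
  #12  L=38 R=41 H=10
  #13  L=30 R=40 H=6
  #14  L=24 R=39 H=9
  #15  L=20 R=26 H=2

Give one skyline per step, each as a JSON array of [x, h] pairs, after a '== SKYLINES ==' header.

== SKYLINES ==
[[34,4],[48,0]]
[[24,1],[31,0],[34,4],[48,0]]
[[24,1],[31,19],[47,4],[48,0]]
[[1,16],[2,0],[24,1],[31,19],[47,4],[48,0]]
[[1,16],[2,0],[18,1],[31,19],[47,4],[48,0]]
[[1,16],[2,0],[4,4],[5,0],[18,1],[31,19],[47,4],[48,0]]
[[1,16],[2,0],[4,4],[5,0],[18,9],[19,1],[31,19],[47,4],[48,0]]
[[1,16],[2,0],[4,4],[5,0],[18,9],[19,1],[24,7],[28,1],[31,19],[47,4],[48,0]]
[[1,16],[2,0],[4,4],[5,0],[18,9],[19,7],[20,1],[24,7],[28,1],[31,19],[47,4],[48,0]]
[[1,16],[2,0],[4,4],[5,0],[18,9],[19,7],[20,1],[24,7],[28,1],[31,19],[47,4],[48,0]]
[[1,16],[2,0],[4,4],[5,0],[18,9],[19,7],[20,1],[24,7],[28,1],[31,19],[47,4],[49,0]]
[[1,16],[2,0],[4,4],[5,0],[18,9],[19,7],[20,1],[24,7],[28,1],[31,19],[47,4],[49,0]]
[[1,16],[2,0],[4,4],[5,0],[18,9],[19,7],[20,1],[24,7],[28,1],[30,6],[31,19],[47,4],[49,0]]
[[1,16],[2,0],[4,4],[5,0],[18,9],[19,7],[20,1],[24,9],[31,19],[47,4],[49,0]]
[[1,16],[2,0],[4,4],[5,0],[18,9],[19,7],[20,2],[24,9],[31,19],[47,4],[49,0]]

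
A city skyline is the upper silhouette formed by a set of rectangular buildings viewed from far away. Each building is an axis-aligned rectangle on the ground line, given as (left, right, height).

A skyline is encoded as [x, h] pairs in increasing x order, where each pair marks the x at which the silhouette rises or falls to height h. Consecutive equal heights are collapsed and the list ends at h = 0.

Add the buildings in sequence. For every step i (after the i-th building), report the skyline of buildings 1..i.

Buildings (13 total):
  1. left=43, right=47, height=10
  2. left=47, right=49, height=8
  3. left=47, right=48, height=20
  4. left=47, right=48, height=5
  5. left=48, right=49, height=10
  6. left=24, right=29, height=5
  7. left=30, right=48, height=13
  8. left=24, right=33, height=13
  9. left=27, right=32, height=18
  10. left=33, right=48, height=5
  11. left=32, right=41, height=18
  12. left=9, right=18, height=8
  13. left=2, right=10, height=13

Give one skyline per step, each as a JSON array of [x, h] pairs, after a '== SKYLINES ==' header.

== SKYLINES ==
[[43,10],[47,0]]
[[43,10],[47,8],[49,0]]
[[43,10],[47,20],[48,8],[49,0]]
[[43,10],[47,20],[48,8],[49,0]]
[[43,10],[47,20],[48,10],[49,0]]
[[24,5],[29,0],[43,10],[47,20],[48,10],[49,0]]
[[24,5],[29,0],[30,13],[47,20],[48,10],[49,0]]
[[24,13],[47,20],[48,10],[49,0]]
[[24,13],[27,18],[32,13],[47,20],[48,10],[49,0]]
[[24,13],[27,18],[32,13],[47,20],[48,10],[49,0]]
[[24,13],[27,18],[41,13],[47,20],[48,10],[49,0]]
[[9,8],[18,0],[24,13],[27,18],[41,13],[47,20],[48,10],[49,0]]
[[2,13],[10,8],[18,0],[24,13],[27,18],[41,13],[47,20],[48,10],[49,0]]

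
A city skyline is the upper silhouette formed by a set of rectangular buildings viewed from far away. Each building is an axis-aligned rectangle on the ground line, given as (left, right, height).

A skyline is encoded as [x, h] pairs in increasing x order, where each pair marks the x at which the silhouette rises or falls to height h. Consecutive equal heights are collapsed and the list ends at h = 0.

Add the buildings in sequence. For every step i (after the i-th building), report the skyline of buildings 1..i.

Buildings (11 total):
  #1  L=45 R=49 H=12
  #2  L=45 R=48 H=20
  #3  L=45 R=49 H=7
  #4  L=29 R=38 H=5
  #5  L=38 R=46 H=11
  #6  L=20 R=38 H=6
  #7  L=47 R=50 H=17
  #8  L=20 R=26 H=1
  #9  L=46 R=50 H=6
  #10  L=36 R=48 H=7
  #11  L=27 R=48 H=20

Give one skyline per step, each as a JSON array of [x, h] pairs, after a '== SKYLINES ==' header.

== SKYLINES ==
[[45,12],[49,0]]
[[45,20],[48,12],[49,0]]
[[45,20],[48,12],[49,0]]
[[29,5],[38,0],[45,20],[48,12],[49,0]]
[[29,5],[38,11],[45,20],[48,12],[49,0]]
[[20,6],[38,11],[45,20],[48,12],[49,0]]
[[20,6],[38,11],[45,20],[48,17],[50,0]]
[[20,6],[38,11],[45,20],[48,17],[50,0]]
[[20,6],[38,11],[45,20],[48,17],[50,0]]
[[20,6],[36,7],[38,11],[45,20],[48,17],[50,0]]
[[20,6],[27,20],[48,17],[50,0]]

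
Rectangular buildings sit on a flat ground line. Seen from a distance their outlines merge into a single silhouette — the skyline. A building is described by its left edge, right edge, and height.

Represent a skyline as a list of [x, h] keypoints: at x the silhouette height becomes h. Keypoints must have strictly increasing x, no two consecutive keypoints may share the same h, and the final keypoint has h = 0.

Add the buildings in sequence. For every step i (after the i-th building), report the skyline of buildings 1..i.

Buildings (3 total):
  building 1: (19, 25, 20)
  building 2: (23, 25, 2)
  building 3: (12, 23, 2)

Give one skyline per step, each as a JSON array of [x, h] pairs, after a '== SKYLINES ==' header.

== SKYLINES ==
[[19,20],[25,0]]
[[19,20],[25,0]]
[[12,2],[19,20],[25,0]]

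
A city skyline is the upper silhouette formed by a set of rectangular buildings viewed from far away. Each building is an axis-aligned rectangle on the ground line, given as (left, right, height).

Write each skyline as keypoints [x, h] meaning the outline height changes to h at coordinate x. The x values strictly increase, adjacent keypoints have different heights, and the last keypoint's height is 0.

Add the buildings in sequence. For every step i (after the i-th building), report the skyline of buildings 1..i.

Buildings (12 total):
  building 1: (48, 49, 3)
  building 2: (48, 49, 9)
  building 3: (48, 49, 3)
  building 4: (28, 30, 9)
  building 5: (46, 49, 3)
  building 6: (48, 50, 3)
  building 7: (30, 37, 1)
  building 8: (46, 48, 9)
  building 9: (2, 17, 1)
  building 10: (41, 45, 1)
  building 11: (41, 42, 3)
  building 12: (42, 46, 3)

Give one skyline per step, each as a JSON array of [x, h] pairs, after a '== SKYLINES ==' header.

== SKYLINES ==
[[48,3],[49,0]]
[[48,9],[49,0]]
[[48,9],[49,0]]
[[28,9],[30,0],[48,9],[49,0]]
[[28,9],[30,0],[46,3],[48,9],[49,0]]
[[28,9],[30,0],[46,3],[48,9],[49,3],[50,0]]
[[28,9],[30,1],[37,0],[46,3],[48,9],[49,3],[50,0]]
[[28,9],[30,1],[37,0],[46,9],[49,3],[50,0]]
[[2,1],[17,0],[28,9],[30,1],[37,0],[46,9],[49,3],[50,0]]
[[2,1],[17,0],[28,9],[30,1],[37,0],[41,1],[45,0],[46,9],[49,3],[50,0]]
[[2,1],[17,0],[28,9],[30,1],[37,0],[41,3],[42,1],[45,0],[46,9],[49,3],[50,0]]
[[2,1],[17,0],[28,9],[30,1],[37,0],[41,3],[46,9],[49,3],[50,0]]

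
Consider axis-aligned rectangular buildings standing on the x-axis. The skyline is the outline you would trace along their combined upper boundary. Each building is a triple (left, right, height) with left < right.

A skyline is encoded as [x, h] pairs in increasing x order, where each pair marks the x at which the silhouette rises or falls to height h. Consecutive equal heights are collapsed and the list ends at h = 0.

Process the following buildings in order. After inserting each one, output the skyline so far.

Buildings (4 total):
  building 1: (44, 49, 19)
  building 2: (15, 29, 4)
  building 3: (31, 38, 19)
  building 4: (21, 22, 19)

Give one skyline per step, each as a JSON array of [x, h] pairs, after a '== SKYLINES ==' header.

== SKYLINES ==
[[44,19],[49,0]]
[[15,4],[29,0],[44,19],[49,0]]
[[15,4],[29,0],[31,19],[38,0],[44,19],[49,0]]
[[15,4],[21,19],[22,4],[29,0],[31,19],[38,0],[44,19],[49,0]]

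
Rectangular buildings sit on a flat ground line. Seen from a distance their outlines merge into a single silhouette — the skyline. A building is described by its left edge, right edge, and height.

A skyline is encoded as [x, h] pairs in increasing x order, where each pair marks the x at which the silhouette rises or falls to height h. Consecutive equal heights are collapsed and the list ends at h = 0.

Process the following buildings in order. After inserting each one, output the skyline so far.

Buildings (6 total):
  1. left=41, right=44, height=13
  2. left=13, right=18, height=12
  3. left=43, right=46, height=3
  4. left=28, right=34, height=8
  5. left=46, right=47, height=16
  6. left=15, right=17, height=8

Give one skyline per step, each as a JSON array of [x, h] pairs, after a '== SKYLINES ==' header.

== SKYLINES ==
[[41,13],[44,0]]
[[13,12],[18,0],[41,13],[44,0]]
[[13,12],[18,0],[41,13],[44,3],[46,0]]
[[13,12],[18,0],[28,8],[34,0],[41,13],[44,3],[46,0]]
[[13,12],[18,0],[28,8],[34,0],[41,13],[44,3],[46,16],[47,0]]
[[13,12],[18,0],[28,8],[34,0],[41,13],[44,3],[46,16],[47,0]]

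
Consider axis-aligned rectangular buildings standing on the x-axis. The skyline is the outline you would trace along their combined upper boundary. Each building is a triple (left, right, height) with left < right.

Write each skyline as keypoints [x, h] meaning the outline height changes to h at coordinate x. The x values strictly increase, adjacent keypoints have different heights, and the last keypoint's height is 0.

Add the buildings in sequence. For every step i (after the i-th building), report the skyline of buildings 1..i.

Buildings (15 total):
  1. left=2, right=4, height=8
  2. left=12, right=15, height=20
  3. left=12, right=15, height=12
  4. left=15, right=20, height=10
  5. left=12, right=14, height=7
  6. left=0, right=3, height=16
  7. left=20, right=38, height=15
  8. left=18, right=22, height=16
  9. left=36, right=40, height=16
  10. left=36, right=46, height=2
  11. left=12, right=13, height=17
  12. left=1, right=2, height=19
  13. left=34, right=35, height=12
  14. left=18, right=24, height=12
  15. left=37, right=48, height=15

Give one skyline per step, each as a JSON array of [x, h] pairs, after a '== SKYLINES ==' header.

== SKYLINES ==
[[2,8],[4,0]]
[[2,8],[4,0],[12,20],[15,0]]
[[2,8],[4,0],[12,20],[15,0]]
[[2,8],[4,0],[12,20],[15,10],[20,0]]
[[2,8],[4,0],[12,20],[15,10],[20,0]]
[[0,16],[3,8],[4,0],[12,20],[15,10],[20,0]]
[[0,16],[3,8],[4,0],[12,20],[15,10],[20,15],[38,0]]
[[0,16],[3,8],[4,0],[12,20],[15,10],[18,16],[22,15],[38,0]]
[[0,16],[3,8],[4,0],[12,20],[15,10],[18,16],[22,15],[36,16],[40,0]]
[[0,16],[3,8],[4,0],[12,20],[15,10],[18,16],[22,15],[36,16],[40,2],[46,0]]
[[0,16],[3,8],[4,0],[12,20],[15,10],[18,16],[22,15],[36,16],[40,2],[46,0]]
[[0,16],[1,19],[2,16],[3,8],[4,0],[12,20],[15,10],[18,16],[22,15],[36,16],[40,2],[46,0]]
[[0,16],[1,19],[2,16],[3,8],[4,0],[12,20],[15,10],[18,16],[22,15],[36,16],[40,2],[46,0]]
[[0,16],[1,19],[2,16],[3,8],[4,0],[12,20],[15,10],[18,16],[22,15],[36,16],[40,2],[46,0]]
[[0,16],[1,19],[2,16],[3,8],[4,0],[12,20],[15,10],[18,16],[22,15],[36,16],[40,15],[48,0]]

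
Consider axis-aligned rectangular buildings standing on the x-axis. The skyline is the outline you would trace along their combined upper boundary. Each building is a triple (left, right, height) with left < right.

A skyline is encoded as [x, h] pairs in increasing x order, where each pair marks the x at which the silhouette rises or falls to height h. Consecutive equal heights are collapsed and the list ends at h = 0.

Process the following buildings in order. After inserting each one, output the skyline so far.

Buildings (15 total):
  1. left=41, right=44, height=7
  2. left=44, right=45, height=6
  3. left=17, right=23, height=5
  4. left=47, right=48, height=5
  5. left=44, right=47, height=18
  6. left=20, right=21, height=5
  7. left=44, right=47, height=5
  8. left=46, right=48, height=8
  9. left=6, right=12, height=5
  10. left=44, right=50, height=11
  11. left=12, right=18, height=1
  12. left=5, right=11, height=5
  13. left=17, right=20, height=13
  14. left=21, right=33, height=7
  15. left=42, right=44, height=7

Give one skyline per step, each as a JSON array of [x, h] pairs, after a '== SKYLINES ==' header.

== SKYLINES ==
[[41,7],[44,0]]
[[41,7],[44,6],[45,0]]
[[17,5],[23,0],[41,7],[44,6],[45,0]]
[[17,5],[23,0],[41,7],[44,6],[45,0],[47,5],[48,0]]
[[17,5],[23,0],[41,7],[44,18],[47,5],[48,0]]
[[17,5],[23,0],[41,7],[44,18],[47,5],[48,0]]
[[17,5],[23,0],[41,7],[44,18],[47,5],[48,0]]
[[17,5],[23,0],[41,7],[44,18],[47,8],[48,0]]
[[6,5],[12,0],[17,5],[23,0],[41,7],[44,18],[47,8],[48,0]]
[[6,5],[12,0],[17,5],[23,0],[41,7],[44,18],[47,11],[50,0]]
[[6,5],[12,1],[17,5],[23,0],[41,7],[44,18],[47,11],[50,0]]
[[5,5],[12,1],[17,5],[23,0],[41,7],[44,18],[47,11],[50,0]]
[[5,5],[12,1],[17,13],[20,5],[23,0],[41,7],[44,18],[47,11],[50,0]]
[[5,5],[12,1],[17,13],[20,5],[21,7],[33,0],[41,7],[44,18],[47,11],[50,0]]
[[5,5],[12,1],[17,13],[20,5],[21,7],[33,0],[41,7],[44,18],[47,11],[50,0]]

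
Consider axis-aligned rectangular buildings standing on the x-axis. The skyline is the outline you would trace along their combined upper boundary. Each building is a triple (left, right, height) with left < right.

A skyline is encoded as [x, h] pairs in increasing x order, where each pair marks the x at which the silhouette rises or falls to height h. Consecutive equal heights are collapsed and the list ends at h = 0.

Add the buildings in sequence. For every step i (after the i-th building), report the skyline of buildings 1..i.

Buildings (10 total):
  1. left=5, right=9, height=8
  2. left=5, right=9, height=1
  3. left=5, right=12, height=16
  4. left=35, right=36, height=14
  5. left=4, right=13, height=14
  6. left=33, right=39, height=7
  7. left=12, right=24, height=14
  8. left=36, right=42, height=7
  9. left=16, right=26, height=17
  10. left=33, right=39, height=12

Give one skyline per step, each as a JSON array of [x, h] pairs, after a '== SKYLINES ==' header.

== SKYLINES ==
[[5,8],[9,0]]
[[5,8],[9,0]]
[[5,16],[12,0]]
[[5,16],[12,0],[35,14],[36,0]]
[[4,14],[5,16],[12,14],[13,0],[35,14],[36,0]]
[[4,14],[5,16],[12,14],[13,0],[33,7],[35,14],[36,7],[39,0]]
[[4,14],[5,16],[12,14],[24,0],[33,7],[35,14],[36,7],[39,0]]
[[4,14],[5,16],[12,14],[24,0],[33,7],[35,14],[36,7],[42,0]]
[[4,14],[5,16],[12,14],[16,17],[26,0],[33,7],[35,14],[36,7],[42,0]]
[[4,14],[5,16],[12,14],[16,17],[26,0],[33,12],[35,14],[36,12],[39,7],[42,0]]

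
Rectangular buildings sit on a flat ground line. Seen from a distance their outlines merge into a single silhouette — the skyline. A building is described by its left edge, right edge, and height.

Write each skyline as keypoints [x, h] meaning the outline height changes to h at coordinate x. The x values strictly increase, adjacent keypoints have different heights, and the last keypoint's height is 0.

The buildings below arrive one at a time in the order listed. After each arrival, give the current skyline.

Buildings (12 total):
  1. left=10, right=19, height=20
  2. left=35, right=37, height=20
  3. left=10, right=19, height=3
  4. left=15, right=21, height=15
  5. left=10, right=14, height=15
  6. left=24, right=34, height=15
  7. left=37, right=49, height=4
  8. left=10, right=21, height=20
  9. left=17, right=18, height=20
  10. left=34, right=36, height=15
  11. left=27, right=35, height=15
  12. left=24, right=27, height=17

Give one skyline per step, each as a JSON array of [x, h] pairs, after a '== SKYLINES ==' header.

== SKYLINES ==
[[10,20],[19,0]]
[[10,20],[19,0],[35,20],[37,0]]
[[10,20],[19,0],[35,20],[37,0]]
[[10,20],[19,15],[21,0],[35,20],[37,0]]
[[10,20],[19,15],[21,0],[35,20],[37,0]]
[[10,20],[19,15],[21,0],[24,15],[34,0],[35,20],[37,0]]
[[10,20],[19,15],[21,0],[24,15],[34,0],[35,20],[37,4],[49,0]]
[[10,20],[21,0],[24,15],[34,0],[35,20],[37,4],[49,0]]
[[10,20],[21,0],[24,15],[34,0],[35,20],[37,4],[49,0]]
[[10,20],[21,0],[24,15],[35,20],[37,4],[49,0]]
[[10,20],[21,0],[24,15],[35,20],[37,4],[49,0]]
[[10,20],[21,0],[24,17],[27,15],[35,20],[37,4],[49,0]]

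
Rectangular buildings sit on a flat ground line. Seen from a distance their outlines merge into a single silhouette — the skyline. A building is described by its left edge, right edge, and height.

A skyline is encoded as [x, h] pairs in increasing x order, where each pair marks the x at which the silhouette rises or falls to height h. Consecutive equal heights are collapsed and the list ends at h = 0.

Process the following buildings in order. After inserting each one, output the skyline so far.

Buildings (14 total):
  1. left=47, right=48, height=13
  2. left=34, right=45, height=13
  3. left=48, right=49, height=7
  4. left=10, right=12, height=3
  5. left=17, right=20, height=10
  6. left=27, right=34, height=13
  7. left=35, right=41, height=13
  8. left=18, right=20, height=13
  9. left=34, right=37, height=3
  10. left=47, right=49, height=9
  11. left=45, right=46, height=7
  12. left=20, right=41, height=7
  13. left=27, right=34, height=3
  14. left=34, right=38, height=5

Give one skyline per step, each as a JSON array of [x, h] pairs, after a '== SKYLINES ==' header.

== SKYLINES ==
[[47,13],[48,0]]
[[34,13],[45,0],[47,13],[48,0]]
[[34,13],[45,0],[47,13],[48,7],[49,0]]
[[10,3],[12,0],[34,13],[45,0],[47,13],[48,7],[49,0]]
[[10,3],[12,0],[17,10],[20,0],[34,13],[45,0],[47,13],[48,7],[49,0]]
[[10,3],[12,0],[17,10],[20,0],[27,13],[45,0],[47,13],[48,7],[49,0]]
[[10,3],[12,0],[17,10],[20,0],[27,13],[45,0],[47,13],[48,7],[49,0]]
[[10,3],[12,0],[17,10],[18,13],[20,0],[27,13],[45,0],[47,13],[48,7],[49,0]]
[[10,3],[12,0],[17,10],[18,13],[20,0],[27,13],[45,0],[47,13],[48,7],[49,0]]
[[10,3],[12,0],[17,10],[18,13],[20,0],[27,13],[45,0],[47,13],[48,9],[49,0]]
[[10,3],[12,0],[17,10],[18,13],[20,0],[27,13],[45,7],[46,0],[47,13],[48,9],[49,0]]
[[10,3],[12,0],[17,10],[18,13],[20,7],[27,13],[45,7],[46,0],[47,13],[48,9],[49,0]]
[[10,3],[12,0],[17,10],[18,13],[20,7],[27,13],[45,7],[46,0],[47,13],[48,9],[49,0]]
[[10,3],[12,0],[17,10],[18,13],[20,7],[27,13],[45,7],[46,0],[47,13],[48,9],[49,0]]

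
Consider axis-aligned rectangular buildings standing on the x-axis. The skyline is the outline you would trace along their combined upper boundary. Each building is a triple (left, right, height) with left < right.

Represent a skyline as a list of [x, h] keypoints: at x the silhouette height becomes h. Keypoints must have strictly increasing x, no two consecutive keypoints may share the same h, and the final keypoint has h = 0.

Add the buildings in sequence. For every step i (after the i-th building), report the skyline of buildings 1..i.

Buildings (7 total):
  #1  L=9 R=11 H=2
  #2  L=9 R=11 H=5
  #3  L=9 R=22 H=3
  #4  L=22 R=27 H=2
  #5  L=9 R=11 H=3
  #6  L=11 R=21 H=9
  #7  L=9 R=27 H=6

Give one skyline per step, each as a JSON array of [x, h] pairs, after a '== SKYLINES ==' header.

== SKYLINES ==
[[9,2],[11,0]]
[[9,5],[11,0]]
[[9,5],[11,3],[22,0]]
[[9,5],[11,3],[22,2],[27,0]]
[[9,5],[11,3],[22,2],[27,0]]
[[9,5],[11,9],[21,3],[22,2],[27,0]]
[[9,6],[11,9],[21,6],[27,0]]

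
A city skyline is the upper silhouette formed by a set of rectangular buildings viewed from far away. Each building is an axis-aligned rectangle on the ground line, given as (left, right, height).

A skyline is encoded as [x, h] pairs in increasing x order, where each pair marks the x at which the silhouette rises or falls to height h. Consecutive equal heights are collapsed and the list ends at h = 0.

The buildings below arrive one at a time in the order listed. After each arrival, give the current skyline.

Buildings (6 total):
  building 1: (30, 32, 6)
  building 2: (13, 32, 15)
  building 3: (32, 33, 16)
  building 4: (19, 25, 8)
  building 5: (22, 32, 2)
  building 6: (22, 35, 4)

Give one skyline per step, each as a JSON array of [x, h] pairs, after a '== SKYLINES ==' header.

== SKYLINES ==
[[30,6],[32,0]]
[[13,15],[32,0]]
[[13,15],[32,16],[33,0]]
[[13,15],[32,16],[33,0]]
[[13,15],[32,16],[33,0]]
[[13,15],[32,16],[33,4],[35,0]]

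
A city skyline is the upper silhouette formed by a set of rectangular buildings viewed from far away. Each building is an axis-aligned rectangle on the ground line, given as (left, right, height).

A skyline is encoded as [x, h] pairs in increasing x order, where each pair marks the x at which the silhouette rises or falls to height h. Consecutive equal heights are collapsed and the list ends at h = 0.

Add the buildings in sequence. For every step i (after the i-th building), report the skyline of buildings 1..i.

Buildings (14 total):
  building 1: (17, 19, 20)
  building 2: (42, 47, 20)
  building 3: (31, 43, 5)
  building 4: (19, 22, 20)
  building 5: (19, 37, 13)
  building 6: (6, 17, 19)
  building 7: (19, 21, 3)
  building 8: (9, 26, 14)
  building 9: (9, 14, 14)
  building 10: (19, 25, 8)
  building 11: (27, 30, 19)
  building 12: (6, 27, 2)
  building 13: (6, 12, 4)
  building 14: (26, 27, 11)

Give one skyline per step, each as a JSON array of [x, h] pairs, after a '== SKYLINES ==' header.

== SKYLINES ==
[[17,20],[19,0]]
[[17,20],[19,0],[42,20],[47,0]]
[[17,20],[19,0],[31,5],[42,20],[47,0]]
[[17,20],[22,0],[31,5],[42,20],[47,0]]
[[17,20],[22,13],[37,5],[42,20],[47,0]]
[[6,19],[17,20],[22,13],[37,5],[42,20],[47,0]]
[[6,19],[17,20],[22,13],[37,5],[42,20],[47,0]]
[[6,19],[17,20],[22,14],[26,13],[37,5],[42,20],[47,0]]
[[6,19],[17,20],[22,14],[26,13],[37,5],[42,20],[47,0]]
[[6,19],[17,20],[22,14],[26,13],[37,5],[42,20],[47,0]]
[[6,19],[17,20],[22,14],[26,13],[27,19],[30,13],[37,5],[42,20],[47,0]]
[[6,19],[17,20],[22,14],[26,13],[27,19],[30,13],[37,5],[42,20],[47,0]]
[[6,19],[17,20],[22,14],[26,13],[27,19],[30,13],[37,5],[42,20],[47,0]]
[[6,19],[17,20],[22,14],[26,13],[27,19],[30,13],[37,5],[42,20],[47,0]]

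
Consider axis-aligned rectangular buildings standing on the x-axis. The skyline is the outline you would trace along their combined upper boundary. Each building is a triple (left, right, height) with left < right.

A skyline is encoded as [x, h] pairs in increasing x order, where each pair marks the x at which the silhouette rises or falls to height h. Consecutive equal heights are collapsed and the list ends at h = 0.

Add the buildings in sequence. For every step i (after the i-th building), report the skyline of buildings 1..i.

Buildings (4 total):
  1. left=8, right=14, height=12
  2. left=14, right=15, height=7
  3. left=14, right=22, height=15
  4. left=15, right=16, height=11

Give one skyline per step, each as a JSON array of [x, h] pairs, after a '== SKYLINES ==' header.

== SKYLINES ==
[[8,12],[14,0]]
[[8,12],[14,7],[15,0]]
[[8,12],[14,15],[22,0]]
[[8,12],[14,15],[22,0]]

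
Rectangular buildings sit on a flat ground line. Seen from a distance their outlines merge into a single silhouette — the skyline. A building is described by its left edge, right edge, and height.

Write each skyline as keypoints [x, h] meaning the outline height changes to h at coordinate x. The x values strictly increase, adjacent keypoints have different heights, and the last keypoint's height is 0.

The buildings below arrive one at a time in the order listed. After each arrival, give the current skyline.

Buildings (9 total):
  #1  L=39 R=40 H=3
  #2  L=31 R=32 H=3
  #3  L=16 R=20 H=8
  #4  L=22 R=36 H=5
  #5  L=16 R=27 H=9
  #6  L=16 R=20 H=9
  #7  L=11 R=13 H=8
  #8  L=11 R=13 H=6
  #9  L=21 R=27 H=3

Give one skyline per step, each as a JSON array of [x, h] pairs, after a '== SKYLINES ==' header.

== SKYLINES ==
[[39,3],[40,0]]
[[31,3],[32,0],[39,3],[40,0]]
[[16,8],[20,0],[31,3],[32,0],[39,3],[40,0]]
[[16,8],[20,0],[22,5],[36,0],[39,3],[40,0]]
[[16,9],[27,5],[36,0],[39,3],[40,0]]
[[16,9],[27,5],[36,0],[39,3],[40,0]]
[[11,8],[13,0],[16,9],[27,5],[36,0],[39,3],[40,0]]
[[11,8],[13,0],[16,9],[27,5],[36,0],[39,3],[40,0]]
[[11,8],[13,0],[16,9],[27,5],[36,0],[39,3],[40,0]]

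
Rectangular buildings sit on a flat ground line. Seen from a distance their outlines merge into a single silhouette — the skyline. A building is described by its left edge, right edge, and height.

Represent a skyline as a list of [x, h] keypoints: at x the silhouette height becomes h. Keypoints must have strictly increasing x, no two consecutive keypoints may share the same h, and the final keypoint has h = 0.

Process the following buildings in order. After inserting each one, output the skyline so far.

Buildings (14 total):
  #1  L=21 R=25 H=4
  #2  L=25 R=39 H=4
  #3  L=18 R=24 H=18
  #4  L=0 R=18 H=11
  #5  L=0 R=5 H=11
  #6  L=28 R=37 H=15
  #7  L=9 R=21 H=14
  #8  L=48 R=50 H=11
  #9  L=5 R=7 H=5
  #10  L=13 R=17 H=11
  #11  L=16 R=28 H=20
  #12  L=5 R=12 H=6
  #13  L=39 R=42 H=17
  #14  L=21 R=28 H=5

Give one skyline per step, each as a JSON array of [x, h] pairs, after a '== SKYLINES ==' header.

== SKYLINES ==
[[21,4],[25,0]]
[[21,4],[39,0]]
[[18,18],[24,4],[39,0]]
[[0,11],[18,18],[24,4],[39,0]]
[[0,11],[18,18],[24,4],[39,0]]
[[0,11],[18,18],[24,4],[28,15],[37,4],[39,0]]
[[0,11],[9,14],[18,18],[24,4],[28,15],[37,4],[39,0]]
[[0,11],[9,14],[18,18],[24,4],[28,15],[37,4],[39,0],[48,11],[50,0]]
[[0,11],[9,14],[18,18],[24,4],[28,15],[37,4],[39,0],[48,11],[50,0]]
[[0,11],[9,14],[18,18],[24,4],[28,15],[37,4],[39,0],[48,11],[50,0]]
[[0,11],[9,14],[16,20],[28,15],[37,4],[39,0],[48,11],[50,0]]
[[0,11],[9,14],[16,20],[28,15],[37,4],[39,0],[48,11],[50,0]]
[[0,11],[9,14],[16,20],[28,15],[37,4],[39,17],[42,0],[48,11],[50,0]]
[[0,11],[9,14],[16,20],[28,15],[37,4],[39,17],[42,0],[48,11],[50,0]]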